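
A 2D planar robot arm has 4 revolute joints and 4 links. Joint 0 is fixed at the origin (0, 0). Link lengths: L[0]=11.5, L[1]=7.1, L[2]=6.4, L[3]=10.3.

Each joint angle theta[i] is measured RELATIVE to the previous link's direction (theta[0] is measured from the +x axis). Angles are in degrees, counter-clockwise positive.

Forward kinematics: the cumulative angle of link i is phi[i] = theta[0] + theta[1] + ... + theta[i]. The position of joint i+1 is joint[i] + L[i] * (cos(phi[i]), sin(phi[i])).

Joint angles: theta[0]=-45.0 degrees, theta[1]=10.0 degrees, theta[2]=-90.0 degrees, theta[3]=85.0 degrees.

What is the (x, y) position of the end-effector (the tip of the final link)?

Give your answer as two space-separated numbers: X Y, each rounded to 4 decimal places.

Answer: 18.1671 -24.0674

Derivation:
joint[0] = (0.0000, 0.0000)  (base)
link 0: phi[0] = -45 = -45 deg
  cos(-45 deg) = 0.7071, sin(-45 deg) = -0.7071
  joint[1] = (0.0000, 0.0000) + 11.5 * (0.7071, -0.7071) = (0.0000 + 8.1317, 0.0000 + -8.1317) = (8.1317, -8.1317)
link 1: phi[1] = -45 + 10 = -35 deg
  cos(-35 deg) = 0.8192, sin(-35 deg) = -0.5736
  joint[2] = (8.1317, -8.1317) + 7.1 * (0.8192, -0.5736) = (8.1317 + 5.8160, -8.1317 + -4.0724) = (13.9477, -12.2041)
link 2: phi[2] = -45 + 10 + -90 = -125 deg
  cos(-125 deg) = -0.5736, sin(-125 deg) = -0.8192
  joint[3] = (13.9477, -12.2041) + 6.4 * (-0.5736, -0.8192) = (13.9477 + -3.6709, -12.2041 + -5.2426) = (10.2768, -17.4467)
link 3: phi[3] = -45 + 10 + -90 + 85 = -40 deg
  cos(-40 deg) = 0.7660, sin(-40 deg) = -0.6428
  joint[4] = (10.2768, -17.4467) + 10.3 * (0.7660, -0.6428) = (10.2768 + 7.8903, -17.4467 + -6.6207) = (18.1671, -24.0674)
End effector: (18.1671, -24.0674)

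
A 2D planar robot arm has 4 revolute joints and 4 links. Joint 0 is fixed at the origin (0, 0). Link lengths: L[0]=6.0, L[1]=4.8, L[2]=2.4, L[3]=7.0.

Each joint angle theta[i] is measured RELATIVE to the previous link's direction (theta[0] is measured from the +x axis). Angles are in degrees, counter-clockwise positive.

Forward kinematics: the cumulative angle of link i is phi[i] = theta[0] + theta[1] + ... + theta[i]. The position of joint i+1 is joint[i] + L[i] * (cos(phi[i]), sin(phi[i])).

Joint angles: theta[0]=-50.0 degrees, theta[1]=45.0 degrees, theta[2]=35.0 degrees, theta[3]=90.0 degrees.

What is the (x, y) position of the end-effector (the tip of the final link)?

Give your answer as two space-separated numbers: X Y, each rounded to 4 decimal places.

joint[0] = (0.0000, 0.0000)  (base)
link 0: phi[0] = -50 = -50 deg
  cos(-50 deg) = 0.6428, sin(-50 deg) = -0.7660
  joint[1] = (0.0000, 0.0000) + 6 * (0.6428, -0.7660) = (0.0000 + 3.8567, 0.0000 + -4.5963) = (3.8567, -4.5963)
link 1: phi[1] = -50 + 45 = -5 deg
  cos(-5 deg) = 0.9962, sin(-5 deg) = -0.0872
  joint[2] = (3.8567, -4.5963) + 4.8 * (0.9962, -0.0872) = (3.8567 + 4.7817, -4.5963 + -0.4183) = (8.6385, -5.0146)
link 2: phi[2] = -50 + 45 + 35 = 30 deg
  cos(30 deg) = 0.8660, sin(30 deg) = 0.5000
  joint[3] = (8.6385, -5.0146) + 2.4 * (0.8660, 0.5000) = (8.6385 + 2.0785, -5.0146 + 1.2000) = (10.7169, -3.8146)
link 3: phi[3] = -50 + 45 + 35 + 90 = 120 deg
  cos(120 deg) = -0.5000, sin(120 deg) = 0.8660
  joint[4] = (10.7169, -3.8146) + 7 * (-0.5000, 0.8660) = (10.7169 + -3.5000, -3.8146 + 6.0622) = (7.2169, 2.2476)
End effector: (7.2169, 2.2476)

Answer: 7.2169 2.2476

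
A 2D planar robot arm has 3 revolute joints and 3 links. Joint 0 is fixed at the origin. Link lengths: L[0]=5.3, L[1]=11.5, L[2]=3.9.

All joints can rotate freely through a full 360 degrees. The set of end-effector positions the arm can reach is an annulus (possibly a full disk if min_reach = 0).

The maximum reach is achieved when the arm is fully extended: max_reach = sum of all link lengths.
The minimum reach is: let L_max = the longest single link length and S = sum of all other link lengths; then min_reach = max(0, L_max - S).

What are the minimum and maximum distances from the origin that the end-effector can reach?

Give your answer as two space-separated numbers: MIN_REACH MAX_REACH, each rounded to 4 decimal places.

Link lengths: [5.3, 11.5, 3.9]
max_reach = 5.3 + 11.5 + 3.9 = 20.7
L_max = max([5.3, 11.5, 3.9]) = 11.5
S (sum of others) = 20.7 - 11.5 = 9.2
min_reach = max(0, 11.5 - 9.2) = max(0, 2.3) = 2.3

Answer: 2.3000 20.7000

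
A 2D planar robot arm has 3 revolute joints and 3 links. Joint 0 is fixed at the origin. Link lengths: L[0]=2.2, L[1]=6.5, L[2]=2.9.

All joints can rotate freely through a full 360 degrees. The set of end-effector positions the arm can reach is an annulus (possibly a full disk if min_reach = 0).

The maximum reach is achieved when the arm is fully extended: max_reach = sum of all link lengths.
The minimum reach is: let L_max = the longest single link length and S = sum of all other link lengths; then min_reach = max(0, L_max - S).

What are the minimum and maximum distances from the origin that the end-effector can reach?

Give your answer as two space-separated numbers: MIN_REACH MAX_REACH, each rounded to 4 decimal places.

Link lengths: [2.2, 6.5, 2.9]
max_reach = 2.2 + 6.5 + 2.9 = 11.6
L_max = max([2.2, 6.5, 2.9]) = 6.5
S (sum of others) = 11.6 - 6.5 = 5.1
min_reach = max(0, 6.5 - 5.1) = max(0, 1.4) = 1.4

Answer: 1.4000 11.6000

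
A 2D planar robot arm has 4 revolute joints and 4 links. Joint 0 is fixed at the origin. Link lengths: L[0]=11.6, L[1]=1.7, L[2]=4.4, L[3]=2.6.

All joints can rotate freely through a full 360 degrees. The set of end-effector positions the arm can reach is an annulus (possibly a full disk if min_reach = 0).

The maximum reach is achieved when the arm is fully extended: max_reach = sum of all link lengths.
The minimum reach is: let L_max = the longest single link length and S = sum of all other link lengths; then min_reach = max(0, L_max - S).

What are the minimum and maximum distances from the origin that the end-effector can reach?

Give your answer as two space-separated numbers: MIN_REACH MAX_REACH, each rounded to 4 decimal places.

Answer: 2.9000 20.3000

Derivation:
Link lengths: [11.6, 1.7, 4.4, 2.6]
max_reach = 11.6 + 1.7 + 4.4 + 2.6 = 20.3
L_max = max([11.6, 1.7, 4.4, 2.6]) = 11.6
S (sum of others) = 20.3 - 11.6 = 8.7
min_reach = max(0, 11.6 - 8.7) = max(0, 2.9) = 2.9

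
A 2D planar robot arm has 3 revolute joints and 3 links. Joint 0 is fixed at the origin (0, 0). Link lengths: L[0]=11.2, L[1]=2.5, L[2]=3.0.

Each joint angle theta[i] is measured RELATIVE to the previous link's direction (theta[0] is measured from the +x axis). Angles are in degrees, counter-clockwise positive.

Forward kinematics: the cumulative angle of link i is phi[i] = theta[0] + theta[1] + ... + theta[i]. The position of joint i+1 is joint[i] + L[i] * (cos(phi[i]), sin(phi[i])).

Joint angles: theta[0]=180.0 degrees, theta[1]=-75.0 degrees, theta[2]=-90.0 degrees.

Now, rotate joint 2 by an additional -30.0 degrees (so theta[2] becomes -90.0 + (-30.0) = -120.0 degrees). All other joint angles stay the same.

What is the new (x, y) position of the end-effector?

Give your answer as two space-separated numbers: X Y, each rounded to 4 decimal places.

joint[0] = (0.0000, 0.0000)  (base)
link 0: phi[0] = 180 = 180 deg
  cos(180 deg) = -1.0000, sin(180 deg) = 0.0000
  joint[1] = (0.0000, 0.0000) + 11.2 * (-1.0000, 0.0000) = (0.0000 + -11.2000, 0.0000 + 0.0000) = (-11.2000, 0.0000)
link 1: phi[1] = 180 + -75 = 105 deg
  cos(105 deg) = -0.2588, sin(105 deg) = 0.9659
  joint[2] = (-11.2000, 0.0000) + 2.5 * (-0.2588, 0.9659) = (-11.2000 + -0.6470, 0.0000 + 2.4148) = (-11.8470, 2.4148)
link 2: phi[2] = 180 + -75 + -120 = -15 deg
  cos(-15 deg) = 0.9659, sin(-15 deg) = -0.2588
  joint[3] = (-11.8470, 2.4148) + 3 * (0.9659, -0.2588) = (-11.8470 + 2.8978, 2.4148 + -0.7765) = (-8.9493, 1.6384)
End effector: (-8.9493, 1.6384)

Answer: -8.9493 1.6384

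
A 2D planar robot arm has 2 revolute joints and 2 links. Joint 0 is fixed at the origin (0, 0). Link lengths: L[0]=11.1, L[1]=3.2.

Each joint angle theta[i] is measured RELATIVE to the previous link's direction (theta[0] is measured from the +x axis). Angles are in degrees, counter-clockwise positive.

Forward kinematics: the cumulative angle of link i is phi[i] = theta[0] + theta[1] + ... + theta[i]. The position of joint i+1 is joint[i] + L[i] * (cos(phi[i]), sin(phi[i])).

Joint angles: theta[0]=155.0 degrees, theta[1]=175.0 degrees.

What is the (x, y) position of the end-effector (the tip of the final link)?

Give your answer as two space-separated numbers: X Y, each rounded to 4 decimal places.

Answer: -7.2887 3.0911

Derivation:
joint[0] = (0.0000, 0.0000)  (base)
link 0: phi[0] = 155 = 155 deg
  cos(155 deg) = -0.9063, sin(155 deg) = 0.4226
  joint[1] = (0.0000, 0.0000) + 11.1 * (-0.9063, 0.4226) = (0.0000 + -10.0600, 0.0000 + 4.6911) = (-10.0600, 4.6911)
link 1: phi[1] = 155 + 175 = 330 deg
  cos(330 deg) = 0.8660, sin(330 deg) = -0.5000
  joint[2] = (-10.0600, 4.6911) + 3.2 * (0.8660, -0.5000) = (-10.0600 + 2.7713, 4.6911 + -1.6000) = (-7.2887, 3.0911)
End effector: (-7.2887, 3.0911)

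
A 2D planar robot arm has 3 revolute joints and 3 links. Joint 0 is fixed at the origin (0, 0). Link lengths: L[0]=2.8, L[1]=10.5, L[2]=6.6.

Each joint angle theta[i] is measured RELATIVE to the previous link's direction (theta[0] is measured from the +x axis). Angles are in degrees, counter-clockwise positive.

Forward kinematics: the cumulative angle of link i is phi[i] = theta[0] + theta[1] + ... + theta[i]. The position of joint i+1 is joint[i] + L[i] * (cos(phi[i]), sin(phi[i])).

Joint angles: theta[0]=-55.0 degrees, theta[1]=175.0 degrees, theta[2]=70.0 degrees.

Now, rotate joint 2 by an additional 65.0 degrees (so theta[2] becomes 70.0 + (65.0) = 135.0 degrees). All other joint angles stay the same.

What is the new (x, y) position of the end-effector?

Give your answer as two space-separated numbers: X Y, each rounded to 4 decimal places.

joint[0] = (0.0000, 0.0000)  (base)
link 0: phi[0] = -55 = -55 deg
  cos(-55 deg) = 0.5736, sin(-55 deg) = -0.8192
  joint[1] = (0.0000, 0.0000) + 2.8 * (0.5736, -0.8192) = (0.0000 + 1.6060, 0.0000 + -2.2936) = (1.6060, -2.2936)
link 1: phi[1] = -55 + 175 = 120 deg
  cos(120 deg) = -0.5000, sin(120 deg) = 0.8660
  joint[2] = (1.6060, -2.2936) + 10.5 * (-0.5000, 0.8660) = (1.6060 + -5.2500, -2.2936 + 9.0933) = (-3.6440, 6.7996)
link 2: phi[2] = -55 + 175 + 135 = 255 deg
  cos(255 deg) = -0.2588, sin(255 deg) = -0.9659
  joint[3] = (-3.6440, 6.7996) + 6.6 * (-0.2588, -0.9659) = (-3.6440 + -1.7082, 6.7996 + -6.3751) = (-5.3522, 0.4245)
End effector: (-5.3522, 0.4245)

Answer: -5.3522 0.4245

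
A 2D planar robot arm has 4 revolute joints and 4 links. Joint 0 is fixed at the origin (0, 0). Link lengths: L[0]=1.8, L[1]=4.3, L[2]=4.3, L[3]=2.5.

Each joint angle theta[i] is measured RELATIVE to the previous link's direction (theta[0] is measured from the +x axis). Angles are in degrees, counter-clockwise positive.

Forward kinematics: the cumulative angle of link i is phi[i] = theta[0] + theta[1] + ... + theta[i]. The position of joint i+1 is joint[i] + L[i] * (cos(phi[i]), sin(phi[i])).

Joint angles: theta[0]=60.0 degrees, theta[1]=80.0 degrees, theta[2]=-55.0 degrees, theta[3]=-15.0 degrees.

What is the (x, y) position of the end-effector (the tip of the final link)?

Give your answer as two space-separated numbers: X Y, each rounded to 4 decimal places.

joint[0] = (0.0000, 0.0000)  (base)
link 0: phi[0] = 60 = 60 deg
  cos(60 deg) = 0.5000, sin(60 deg) = 0.8660
  joint[1] = (0.0000, 0.0000) + 1.8 * (0.5000, 0.8660) = (0.0000 + 0.9000, 0.0000 + 1.5588) = (0.9000, 1.5588)
link 1: phi[1] = 60 + 80 = 140 deg
  cos(140 deg) = -0.7660, sin(140 deg) = 0.6428
  joint[2] = (0.9000, 1.5588) + 4.3 * (-0.7660, 0.6428) = (0.9000 + -3.2940, 1.5588 + 2.7640) = (-2.3940, 4.3228)
link 2: phi[2] = 60 + 80 + -55 = 85 deg
  cos(85 deg) = 0.0872, sin(85 deg) = 0.9962
  joint[3] = (-2.3940, 4.3228) + 4.3 * (0.0872, 0.9962) = (-2.3940 + 0.3748, 4.3228 + 4.2836) = (-2.0192, 8.6065)
link 3: phi[3] = 60 + 80 + -55 + -15 = 70 deg
  cos(70 deg) = 0.3420, sin(70 deg) = 0.9397
  joint[4] = (-2.0192, 8.6065) + 2.5 * (0.3420, 0.9397) = (-2.0192 + 0.8551, 8.6065 + 2.3492) = (-1.1642, 10.9557)
End effector: (-1.1642, 10.9557)

Answer: -1.1642 10.9557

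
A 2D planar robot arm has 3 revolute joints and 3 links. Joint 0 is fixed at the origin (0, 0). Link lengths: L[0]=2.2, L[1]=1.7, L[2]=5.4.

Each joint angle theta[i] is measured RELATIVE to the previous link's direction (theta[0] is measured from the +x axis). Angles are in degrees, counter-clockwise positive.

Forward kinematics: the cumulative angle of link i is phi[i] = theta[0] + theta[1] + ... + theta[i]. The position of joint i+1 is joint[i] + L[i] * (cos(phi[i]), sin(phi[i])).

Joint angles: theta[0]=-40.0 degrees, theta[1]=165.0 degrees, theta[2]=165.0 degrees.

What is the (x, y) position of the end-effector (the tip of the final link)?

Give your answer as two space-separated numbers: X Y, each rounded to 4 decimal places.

joint[0] = (0.0000, 0.0000)  (base)
link 0: phi[0] = -40 = -40 deg
  cos(-40 deg) = 0.7660, sin(-40 deg) = -0.6428
  joint[1] = (0.0000, 0.0000) + 2.2 * (0.7660, -0.6428) = (0.0000 + 1.6853, 0.0000 + -1.4141) = (1.6853, -1.4141)
link 1: phi[1] = -40 + 165 = 125 deg
  cos(125 deg) = -0.5736, sin(125 deg) = 0.8192
  joint[2] = (1.6853, -1.4141) + 1.7 * (-0.5736, 0.8192) = (1.6853 + -0.9751, -1.4141 + 1.3926) = (0.7102, -0.0216)
link 2: phi[2] = -40 + 165 + 165 = 290 deg
  cos(290 deg) = 0.3420, sin(290 deg) = -0.9397
  joint[3] = (0.7102, -0.0216) + 5.4 * (0.3420, -0.9397) = (0.7102 + 1.8469, -0.0216 + -5.0743) = (2.5571, -5.0959)
End effector: (2.5571, -5.0959)

Answer: 2.5571 -5.0959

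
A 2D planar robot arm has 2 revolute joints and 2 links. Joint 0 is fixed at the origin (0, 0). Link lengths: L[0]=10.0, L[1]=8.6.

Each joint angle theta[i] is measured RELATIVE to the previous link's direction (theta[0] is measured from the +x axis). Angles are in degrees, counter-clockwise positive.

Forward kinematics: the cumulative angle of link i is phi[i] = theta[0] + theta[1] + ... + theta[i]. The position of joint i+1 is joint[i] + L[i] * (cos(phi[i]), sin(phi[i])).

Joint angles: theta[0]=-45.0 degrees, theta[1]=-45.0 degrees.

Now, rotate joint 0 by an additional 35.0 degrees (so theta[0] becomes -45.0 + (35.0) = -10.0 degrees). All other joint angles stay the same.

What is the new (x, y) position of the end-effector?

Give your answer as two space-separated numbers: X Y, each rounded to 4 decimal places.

joint[0] = (0.0000, 0.0000)  (base)
link 0: phi[0] = -10 = -10 deg
  cos(-10 deg) = 0.9848, sin(-10 deg) = -0.1736
  joint[1] = (0.0000, 0.0000) + 10 * (0.9848, -0.1736) = (0.0000 + 9.8481, 0.0000 + -1.7365) = (9.8481, -1.7365)
link 1: phi[1] = -10 + -45 = -55 deg
  cos(-55 deg) = 0.5736, sin(-55 deg) = -0.8192
  joint[2] = (9.8481, -1.7365) + 8.6 * (0.5736, -0.8192) = (9.8481 + 4.9328, -1.7365 + -7.0447) = (14.7808, -8.7812)
End effector: (14.7808, -8.7812)

Answer: 14.7808 -8.7812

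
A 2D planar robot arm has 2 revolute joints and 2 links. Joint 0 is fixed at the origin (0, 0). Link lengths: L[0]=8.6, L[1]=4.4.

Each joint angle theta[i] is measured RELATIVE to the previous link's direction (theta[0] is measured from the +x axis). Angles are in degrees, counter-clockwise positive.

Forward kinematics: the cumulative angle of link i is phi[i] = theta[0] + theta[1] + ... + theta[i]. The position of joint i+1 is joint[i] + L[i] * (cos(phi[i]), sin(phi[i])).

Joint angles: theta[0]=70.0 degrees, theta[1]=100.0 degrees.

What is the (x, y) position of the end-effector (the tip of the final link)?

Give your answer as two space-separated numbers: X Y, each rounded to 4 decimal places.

Answer: -1.3918 8.8454

Derivation:
joint[0] = (0.0000, 0.0000)  (base)
link 0: phi[0] = 70 = 70 deg
  cos(70 deg) = 0.3420, sin(70 deg) = 0.9397
  joint[1] = (0.0000, 0.0000) + 8.6 * (0.3420, 0.9397) = (0.0000 + 2.9414, 0.0000 + 8.0814) = (2.9414, 8.0814)
link 1: phi[1] = 70 + 100 = 170 deg
  cos(170 deg) = -0.9848, sin(170 deg) = 0.1736
  joint[2] = (2.9414, 8.0814) + 4.4 * (-0.9848, 0.1736) = (2.9414 + -4.3332, 8.0814 + 0.7641) = (-1.3918, 8.8454)
End effector: (-1.3918, 8.8454)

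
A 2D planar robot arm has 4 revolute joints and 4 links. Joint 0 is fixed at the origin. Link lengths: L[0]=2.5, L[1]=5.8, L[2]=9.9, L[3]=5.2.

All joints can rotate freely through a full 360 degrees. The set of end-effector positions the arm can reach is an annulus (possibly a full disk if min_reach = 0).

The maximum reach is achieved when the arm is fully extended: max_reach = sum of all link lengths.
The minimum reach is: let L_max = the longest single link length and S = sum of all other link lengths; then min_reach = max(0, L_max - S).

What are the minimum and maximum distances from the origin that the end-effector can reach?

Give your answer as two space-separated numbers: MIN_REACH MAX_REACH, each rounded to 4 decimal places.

Answer: 0.0000 23.4000

Derivation:
Link lengths: [2.5, 5.8, 9.9, 5.2]
max_reach = 2.5 + 5.8 + 9.9 + 5.2 = 23.4
L_max = max([2.5, 5.8, 9.9, 5.2]) = 9.9
S (sum of others) = 23.4 - 9.9 = 13.5
min_reach = max(0, 9.9 - 13.5) = max(0, -3.6) = 0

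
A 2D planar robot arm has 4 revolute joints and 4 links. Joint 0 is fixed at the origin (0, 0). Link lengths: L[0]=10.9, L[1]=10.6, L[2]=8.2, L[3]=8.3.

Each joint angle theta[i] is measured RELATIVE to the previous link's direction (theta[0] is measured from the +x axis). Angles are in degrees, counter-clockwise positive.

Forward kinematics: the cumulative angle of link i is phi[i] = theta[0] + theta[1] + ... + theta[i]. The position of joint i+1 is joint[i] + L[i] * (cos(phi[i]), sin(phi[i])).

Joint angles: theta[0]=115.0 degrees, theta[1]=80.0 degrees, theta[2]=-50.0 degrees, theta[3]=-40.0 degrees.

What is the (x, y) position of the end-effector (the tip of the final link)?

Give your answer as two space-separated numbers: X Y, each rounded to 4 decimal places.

joint[0] = (0.0000, 0.0000)  (base)
link 0: phi[0] = 115 = 115 deg
  cos(115 deg) = -0.4226, sin(115 deg) = 0.9063
  joint[1] = (0.0000, 0.0000) + 10.9 * (-0.4226, 0.9063) = (0.0000 + -4.6065, 0.0000 + 9.8788) = (-4.6065, 9.8788)
link 1: phi[1] = 115 + 80 = 195 deg
  cos(195 deg) = -0.9659, sin(195 deg) = -0.2588
  joint[2] = (-4.6065, 9.8788) + 10.6 * (-0.9659, -0.2588) = (-4.6065 + -10.2388, 9.8788 + -2.7435) = (-14.8454, 7.1353)
link 2: phi[2] = 115 + 80 + -50 = 145 deg
  cos(145 deg) = -0.8192, sin(145 deg) = 0.5736
  joint[3] = (-14.8454, 7.1353) + 8.2 * (-0.8192, 0.5736) = (-14.8454 + -6.7170, 7.1353 + 4.7033) = (-21.5624, 11.8386)
link 3: phi[3] = 115 + 80 + -50 + -40 = 105 deg
  cos(105 deg) = -0.2588, sin(105 deg) = 0.9659
  joint[4] = (-21.5624, 11.8386) + 8.3 * (-0.2588, 0.9659) = (-21.5624 + -2.1482, 11.8386 + 8.0172) = (-23.7106, 19.8558)
End effector: (-23.7106, 19.8558)

Answer: -23.7106 19.8558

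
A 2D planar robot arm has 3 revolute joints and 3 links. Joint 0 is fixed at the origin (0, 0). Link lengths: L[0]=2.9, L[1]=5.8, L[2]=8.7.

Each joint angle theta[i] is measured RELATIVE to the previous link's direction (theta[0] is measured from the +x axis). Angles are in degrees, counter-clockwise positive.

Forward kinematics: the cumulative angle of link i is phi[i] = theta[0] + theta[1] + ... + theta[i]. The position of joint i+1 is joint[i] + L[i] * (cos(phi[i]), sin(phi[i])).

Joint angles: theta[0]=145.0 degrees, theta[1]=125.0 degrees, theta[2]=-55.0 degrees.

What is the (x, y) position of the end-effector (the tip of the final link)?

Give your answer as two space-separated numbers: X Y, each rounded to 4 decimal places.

Answer: -9.5022 -9.1267

Derivation:
joint[0] = (0.0000, 0.0000)  (base)
link 0: phi[0] = 145 = 145 deg
  cos(145 deg) = -0.8192, sin(145 deg) = 0.5736
  joint[1] = (0.0000, 0.0000) + 2.9 * (-0.8192, 0.5736) = (0.0000 + -2.3755, 0.0000 + 1.6634) = (-2.3755, 1.6634)
link 1: phi[1] = 145 + 125 = 270 deg
  cos(270 deg) = -0.0000, sin(270 deg) = -1.0000
  joint[2] = (-2.3755, 1.6634) + 5.8 * (-0.0000, -1.0000) = (-2.3755 + -0.0000, 1.6634 + -5.8000) = (-2.3755, -4.1366)
link 2: phi[2] = 145 + 125 + -55 = 215 deg
  cos(215 deg) = -0.8192, sin(215 deg) = -0.5736
  joint[3] = (-2.3755, -4.1366) + 8.7 * (-0.8192, -0.5736) = (-2.3755 + -7.1266, -4.1366 + -4.9901) = (-9.5022, -9.1267)
End effector: (-9.5022, -9.1267)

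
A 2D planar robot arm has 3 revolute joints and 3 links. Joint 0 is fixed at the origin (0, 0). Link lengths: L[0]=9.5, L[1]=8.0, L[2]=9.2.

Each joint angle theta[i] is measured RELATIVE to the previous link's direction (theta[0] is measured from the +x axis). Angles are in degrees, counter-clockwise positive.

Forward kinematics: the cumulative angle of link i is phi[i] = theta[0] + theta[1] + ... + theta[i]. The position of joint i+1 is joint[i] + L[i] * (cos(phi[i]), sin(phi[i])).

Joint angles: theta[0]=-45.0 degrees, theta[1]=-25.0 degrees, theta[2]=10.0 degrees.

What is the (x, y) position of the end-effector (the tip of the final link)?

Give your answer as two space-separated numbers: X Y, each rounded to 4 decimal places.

joint[0] = (0.0000, 0.0000)  (base)
link 0: phi[0] = -45 = -45 deg
  cos(-45 deg) = 0.7071, sin(-45 deg) = -0.7071
  joint[1] = (0.0000, 0.0000) + 9.5 * (0.7071, -0.7071) = (0.0000 + 6.7175, 0.0000 + -6.7175) = (6.7175, -6.7175)
link 1: phi[1] = -45 + -25 = -70 deg
  cos(-70 deg) = 0.3420, sin(-70 deg) = -0.9397
  joint[2] = (6.7175, -6.7175) + 8 * (0.3420, -0.9397) = (6.7175 + 2.7362, -6.7175 + -7.5175) = (9.4537, -14.2351)
link 2: phi[2] = -45 + -25 + 10 = -60 deg
  cos(-60 deg) = 0.5000, sin(-60 deg) = -0.8660
  joint[3] = (9.4537, -14.2351) + 9.2 * (0.5000, -0.8660) = (9.4537 + 4.6000, -14.2351 + -7.9674) = (14.0537, -22.2025)
End effector: (14.0537, -22.2025)

Answer: 14.0537 -22.2025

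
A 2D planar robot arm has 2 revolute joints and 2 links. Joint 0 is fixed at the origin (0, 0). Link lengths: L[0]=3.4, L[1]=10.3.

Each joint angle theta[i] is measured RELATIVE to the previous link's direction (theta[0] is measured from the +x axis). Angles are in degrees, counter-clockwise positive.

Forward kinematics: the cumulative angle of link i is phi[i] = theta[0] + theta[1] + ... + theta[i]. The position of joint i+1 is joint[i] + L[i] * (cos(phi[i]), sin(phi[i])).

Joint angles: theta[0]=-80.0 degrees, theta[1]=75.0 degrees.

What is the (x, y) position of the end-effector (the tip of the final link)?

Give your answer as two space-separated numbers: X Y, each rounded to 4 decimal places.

Answer: 10.8512 -4.2461

Derivation:
joint[0] = (0.0000, 0.0000)  (base)
link 0: phi[0] = -80 = -80 deg
  cos(-80 deg) = 0.1736, sin(-80 deg) = -0.9848
  joint[1] = (0.0000, 0.0000) + 3.4 * (0.1736, -0.9848) = (0.0000 + 0.5904, 0.0000 + -3.3483) = (0.5904, -3.3483)
link 1: phi[1] = -80 + 75 = -5 deg
  cos(-5 deg) = 0.9962, sin(-5 deg) = -0.0872
  joint[2] = (0.5904, -3.3483) + 10.3 * (0.9962, -0.0872) = (0.5904 + 10.2608, -3.3483 + -0.8977) = (10.8512, -4.2461)
End effector: (10.8512, -4.2461)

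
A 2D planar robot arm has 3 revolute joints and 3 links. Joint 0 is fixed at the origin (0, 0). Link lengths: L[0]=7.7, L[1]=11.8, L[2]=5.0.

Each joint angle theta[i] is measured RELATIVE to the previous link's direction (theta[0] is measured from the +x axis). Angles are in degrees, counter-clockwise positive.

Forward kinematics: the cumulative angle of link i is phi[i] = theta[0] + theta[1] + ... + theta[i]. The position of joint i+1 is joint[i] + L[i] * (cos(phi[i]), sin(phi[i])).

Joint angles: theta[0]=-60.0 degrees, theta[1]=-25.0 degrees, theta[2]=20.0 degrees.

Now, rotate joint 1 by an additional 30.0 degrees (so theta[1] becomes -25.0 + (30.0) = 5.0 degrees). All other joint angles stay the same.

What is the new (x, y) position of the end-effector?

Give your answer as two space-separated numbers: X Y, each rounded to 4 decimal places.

joint[0] = (0.0000, 0.0000)  (base)
link 0: phi[0] = -60 = -60 deg
  cos(-60 deg) = 0.5000, sin(-60 deg) = -0.8660
  joint[1] = (0.0000, 0.0000) + 7.7 * (0.5000, -0.8660) = (0.0000 + 3.8500, 0.0000 + -6.6684) = (3.8500, -6.6684)
link 1: phi[1] = -60 + 5 = -55 deg
  cos(-55 deg) = 0.5736, sin(-55 deg) = -0.8192
  joint[2] = (3.8500, -6.6684) + 11.8 * (0.5736, -0.8192) = (3.8500 + 6.7682, -6.6684 + -9.6660) = (10.6182, -16.3344)
link 2: phi[2] = -60 + 5 + 20 = -35 deg
  cos(-35 deg) = 0.8192, sin(-35 deg) = -0.5736
  joint[3] = (10.6182, -16.3344) + 5 * (0.8192, -0.5736) = (10.6182 + 4.0958, -16.3344 + -2.8679) = (14.7140, -19.2023)
End effector: (14.7140, -19.2023)

Answer: 14.7140 -19.2023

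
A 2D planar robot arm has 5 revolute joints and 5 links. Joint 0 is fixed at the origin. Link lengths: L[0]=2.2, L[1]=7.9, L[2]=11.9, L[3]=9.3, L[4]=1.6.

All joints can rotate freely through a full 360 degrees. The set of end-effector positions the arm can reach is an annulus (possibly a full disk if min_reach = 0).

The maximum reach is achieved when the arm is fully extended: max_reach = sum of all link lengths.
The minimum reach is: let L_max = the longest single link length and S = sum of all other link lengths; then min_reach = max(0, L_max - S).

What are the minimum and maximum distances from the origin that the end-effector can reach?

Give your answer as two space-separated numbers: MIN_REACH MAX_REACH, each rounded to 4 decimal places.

Link lengths: [2.2, 7.9, 11.9, 9.3, 1.6]
max_reach = 2.2 + 7.9 + 11.9 + 9.3 + 1.6 = 32.9
L_max = max([2.2, 7.9, 11.9, 9.3, 1.6]) = 11.9
S (sum of others) = 32.9 - 11.9 = 21
min_reach = max(0, 11.9 - 21) = max(0, -9.1) = 0

Answer: 0.0000 32.9000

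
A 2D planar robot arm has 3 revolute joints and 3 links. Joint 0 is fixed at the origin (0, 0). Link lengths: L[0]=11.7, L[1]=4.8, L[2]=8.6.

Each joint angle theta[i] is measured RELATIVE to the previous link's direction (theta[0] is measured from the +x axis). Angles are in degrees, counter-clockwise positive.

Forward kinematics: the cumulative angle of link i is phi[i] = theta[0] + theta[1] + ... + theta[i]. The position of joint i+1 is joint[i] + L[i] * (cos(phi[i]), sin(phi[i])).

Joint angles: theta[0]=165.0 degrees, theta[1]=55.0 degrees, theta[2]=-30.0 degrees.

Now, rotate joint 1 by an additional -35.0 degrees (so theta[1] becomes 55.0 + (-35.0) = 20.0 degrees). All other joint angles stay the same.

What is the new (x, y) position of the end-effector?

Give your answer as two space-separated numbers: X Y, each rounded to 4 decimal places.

Answer: -23.8773 6.2444

Derivation:
joint[0] = (0.0000, 0.0000)  (base)
link 0: phi[0] = 165 = 165 deg
  cos(165 deg) = -0.9659, sin(165 deg) = 0.2588
  joint[1] = (0.0000, 0.0000) + 11.7 * (-0.9659, 0.2588) = (0.0000 + -11.3013, 0.0000 + 3.0282) = (-11.3013, 3.0282)
link 1: phi[1] = 165 + 20 = 185 deg
  cos(185 deg) = -0.9962, sin(185 deg) = -0.0872
  joint[2] = (-11.3013, 3.0282) + 4.8 * (-0.9962, -0.0872) = (-11.3013 + -4.7817, 3.0282 + -0.4183) = (-16.0831, 2.6098)
link 2: phi[2] = 165 + 20 + -30 = 155 deg
  cos(155 deg) = -0.9063, sin(155 deg) = 0.4226
  joint[3] = (-16.0831, 2.6098) + 8.6 * (-0.9063, 0.4226) = (-16.0831 + -7.7942, 2.6098 + 3.6345) = (-23.8773, 6.2444)
End effector: (-23.8773, 6.2444)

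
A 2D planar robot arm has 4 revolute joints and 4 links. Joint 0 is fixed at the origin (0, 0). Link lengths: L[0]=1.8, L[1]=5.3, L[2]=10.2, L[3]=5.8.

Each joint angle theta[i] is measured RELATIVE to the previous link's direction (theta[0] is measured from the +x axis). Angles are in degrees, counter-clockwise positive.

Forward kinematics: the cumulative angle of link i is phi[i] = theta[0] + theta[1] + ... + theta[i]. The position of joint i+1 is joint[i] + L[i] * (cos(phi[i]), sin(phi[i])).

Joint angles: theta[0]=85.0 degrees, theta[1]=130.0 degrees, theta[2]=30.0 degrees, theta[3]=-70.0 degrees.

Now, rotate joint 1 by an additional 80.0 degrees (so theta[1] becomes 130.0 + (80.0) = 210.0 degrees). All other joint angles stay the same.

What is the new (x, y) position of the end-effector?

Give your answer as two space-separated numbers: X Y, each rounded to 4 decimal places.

Answer: 9.2510 -14.4631

Derivation:
joint[0] = (0.0000, 0.0000)  (base)
link 0: phi[0] = 85 = 85 deg
  cos(85 deg) = 0.0872, sin(85 deg) = 0.9962
  joint[1] = (0.0000, 0.0000) + 1.8 * (0.0872, 0.9962) = (0.0000 + 0.1569, 0.0000 + 1.7932) = (0.1569, 1.7932)
link 1: phi[1] = 85 + 210 = 295 deg
  cos(295 deg) = 0.4226, sin(295 deg) = -0.9063
  joint[2] = (0.1569, 1.7932) + 5.3 * (0.4226, -0.9063) = (0.1569 + 2.2399, 1.7932 + -4.8034) = (2.3968, -3.0103)
link 2: phi[2] = 85 + 210 + 30 = 325 deg
  cos(325 deg) = 0.8192, sin(325 deg) = -0.5736
  joint[3] = (2.3968, -3.0103) + 10.2 * (0.8192, -0.5736) = (2.3968 + 8.3554, -3.0103 + -5.8505) = (10.7521, -8.8608)
link 3: phi[3] = 85 + 210 + 30 + -70 = 255 deg
  cos(255 deg) = -0.2588, sin(255 deg) = -0.9659
  joint[4] = (10.7521, -8.8608) + 5.8 * (-0.2588, -0.9659) = (10.7521 + -1.5012, -8.8608 + -5.6024) = (9.2510, -14.4631)
End effector: (9.2510, -14.4631)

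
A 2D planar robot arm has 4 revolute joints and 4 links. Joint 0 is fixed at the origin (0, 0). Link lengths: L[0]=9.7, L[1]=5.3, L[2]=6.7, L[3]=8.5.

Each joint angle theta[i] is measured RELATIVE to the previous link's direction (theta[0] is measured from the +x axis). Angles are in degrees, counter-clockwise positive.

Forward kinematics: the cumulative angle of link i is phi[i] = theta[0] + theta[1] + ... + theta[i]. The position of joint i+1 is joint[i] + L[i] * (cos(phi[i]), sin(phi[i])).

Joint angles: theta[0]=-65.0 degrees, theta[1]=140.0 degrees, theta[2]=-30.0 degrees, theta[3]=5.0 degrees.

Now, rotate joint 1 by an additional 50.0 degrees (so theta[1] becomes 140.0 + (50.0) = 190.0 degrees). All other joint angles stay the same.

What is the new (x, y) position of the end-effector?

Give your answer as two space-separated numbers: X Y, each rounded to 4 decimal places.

joint[0] = (0.0000, 0.0000)  (base)
link 0: phi[0] = -65 = -65 deg
  cos(-65 deg) = 0.4226, sin(-65 deg) = -0.9063
  joint[1] = (0.0000, 0.0000) + 9.7 * (0.4226, -0.9063) = (0.0000 + 4.0994, 0.0000 + -8.7912) = (4.0994, -8.7912)
link 1: phi[1] = -65 + 190 = 125 deg
  cos(125 deg) = -0.5736, sin(125 deg) = 0.8192
  joint[2] = (4.0994, -8.7912) + 5.3 * (-0.5736, 0.8192) = (4.0994 + -3.0400, -8.7912 + 4.3415) = (1.0594, -4.4497)
link 2: phi[2] = -65 + 190 + -30 = 95 deg
  cos(95 deg) = -0.0872, sin(95 deg) = 0.9962
  joint[3] = (1.0594, -4.4497) + 6.7 * (-0.0872, 0.9962) = (1.0594 + -0.5839, -4.4497 + 6.6745) = (0.4755, 2.2248)
link 3: phi[3] = -65 + 190 + -30 + 5 = 100 deg
  cos(100 deg) = -0.1736, sin(100 deg) = 0.9848
  joint[4] = (0.4755, 2.2248) + 8.5 * (-0.1736, 0.9848) = (0.4755 + -1.4760, 2.2248 + 8.3709) = (-1.0005, 10.5957)
End effector: (-1.0005, 10.5957)

Answer: -1.0005 10.5957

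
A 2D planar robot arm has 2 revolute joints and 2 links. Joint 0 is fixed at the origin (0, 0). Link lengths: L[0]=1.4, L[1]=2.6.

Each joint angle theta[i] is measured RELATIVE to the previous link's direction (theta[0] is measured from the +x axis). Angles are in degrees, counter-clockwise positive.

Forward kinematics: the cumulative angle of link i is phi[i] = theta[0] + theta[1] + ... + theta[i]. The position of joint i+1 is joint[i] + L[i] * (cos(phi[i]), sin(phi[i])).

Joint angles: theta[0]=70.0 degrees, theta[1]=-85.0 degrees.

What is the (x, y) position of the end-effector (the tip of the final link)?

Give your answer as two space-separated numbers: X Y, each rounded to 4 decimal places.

joint[0] = (0.0000, 0.0000)  (base)
link 0: phi[0] = 70 = 70 deg
  cos(70 deg) = 0.3420, sin(70 deg) = 0.9397
  joint[1] = (0.0000, 0.0000) + 1.4 * (0.3420, 0.9397) = (0.0000 + 0.4788, 0.0000 + 1.3156) = (0.4788, 1.3156)
link 1: phi[1] = 70 + -85 = -15 deg
  cos(-15 deg) = 0.9659, sin(-15 deg) = -0.2588
  joint[2] = (0.4788, 1.3156) + 2.6 * (0.9659, -0.2588) = (0.4788 + 2.5114, 1.3156 + -0.6729) = (2.9902, 0.6426)
End effector: (2.9902, 0.6426)

Answer: 2.9902 0.6426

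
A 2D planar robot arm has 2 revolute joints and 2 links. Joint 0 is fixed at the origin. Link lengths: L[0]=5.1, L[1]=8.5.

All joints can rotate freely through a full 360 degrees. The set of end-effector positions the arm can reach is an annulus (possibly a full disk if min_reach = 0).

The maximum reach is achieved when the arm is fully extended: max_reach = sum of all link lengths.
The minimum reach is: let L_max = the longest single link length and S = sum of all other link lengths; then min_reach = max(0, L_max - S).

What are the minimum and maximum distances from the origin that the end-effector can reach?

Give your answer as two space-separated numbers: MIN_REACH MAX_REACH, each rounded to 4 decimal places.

Answer: 3.4000 13.6000

Derivation:
Link lengths: [5.1, 8.5]
max_reach = 5.1 + 8.5 = 13.6
L_max = max([5.1, 8.5]) = 8.5
S (sum of others) = 13.6 - 8.5 = 5.1
min_reach = max(0, 8.5 - 5.1) = max(0, 3.4) = 3.4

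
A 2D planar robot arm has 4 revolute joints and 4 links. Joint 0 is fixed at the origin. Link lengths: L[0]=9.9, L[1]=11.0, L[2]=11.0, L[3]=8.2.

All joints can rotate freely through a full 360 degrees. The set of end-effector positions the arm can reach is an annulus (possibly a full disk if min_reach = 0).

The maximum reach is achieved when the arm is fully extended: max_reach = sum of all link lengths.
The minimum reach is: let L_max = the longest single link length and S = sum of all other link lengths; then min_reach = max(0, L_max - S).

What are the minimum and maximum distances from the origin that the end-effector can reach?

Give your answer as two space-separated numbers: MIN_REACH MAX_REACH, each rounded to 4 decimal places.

Answer: 0.0000 40.1000

Derivation:
Link lengths: [9.9, 11.0, 11.0, 8.2]
max_reach = 9.9 + 11 + 11 + 8.2 = 40.1
L_max = max([9.9, 11.0, 11.0, 8.2]) = 11
S (sum of others) = 40.1 - 11 = 29.1
min_reach = max(0, 11 - 29.1) = max(0, -18.1) = 0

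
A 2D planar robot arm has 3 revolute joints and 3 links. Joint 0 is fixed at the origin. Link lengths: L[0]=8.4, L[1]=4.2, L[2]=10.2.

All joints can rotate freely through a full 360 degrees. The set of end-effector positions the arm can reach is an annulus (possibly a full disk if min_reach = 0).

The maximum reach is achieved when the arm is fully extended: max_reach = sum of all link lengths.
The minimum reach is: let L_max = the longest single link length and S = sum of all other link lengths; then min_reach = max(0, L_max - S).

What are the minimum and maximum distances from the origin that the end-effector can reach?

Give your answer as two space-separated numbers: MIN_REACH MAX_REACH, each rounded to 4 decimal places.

Answer: 0.0000 22.8000

Derivation:
Link lengths: [8.4, 4.2, 10.2]
max_reach = 8.4 + 4.2 + 10.2 = 22.8
L_max = max([8.4, 4.2, 10.2]) = 10.2
S (sum of others) = 22.8 - 10.2 = 12.6
min_reach = max(0, 10.2 - 12.6) = max(0, -2.4) = 0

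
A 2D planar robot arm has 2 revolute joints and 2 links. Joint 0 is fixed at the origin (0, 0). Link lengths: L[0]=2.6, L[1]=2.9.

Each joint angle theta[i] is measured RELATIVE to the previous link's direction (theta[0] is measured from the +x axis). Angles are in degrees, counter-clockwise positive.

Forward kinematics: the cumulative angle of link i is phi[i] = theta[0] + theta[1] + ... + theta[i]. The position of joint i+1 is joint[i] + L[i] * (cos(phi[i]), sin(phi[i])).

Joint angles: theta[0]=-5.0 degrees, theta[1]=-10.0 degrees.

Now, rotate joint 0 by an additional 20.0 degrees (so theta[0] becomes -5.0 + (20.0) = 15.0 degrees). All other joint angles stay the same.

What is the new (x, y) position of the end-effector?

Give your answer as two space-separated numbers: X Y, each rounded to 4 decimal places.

Answer: 5.4004 0.9257

Derivation:
joint[0] = (0.0000, 0.0000)  (base)
link 0: phi[0] = 15 = 15 deg
  cos(15 deg) = 0.9659, sin(15 deg) = 0.2588
  joint[1] = (0.0000, 0.0000) + 2.6 * (0.9659, 0.2588) = (0.0000 + 2.5114, 0.0000 + 0.6729) = (2.5114, 0.6729)
link 1: phi[1] = 15 + -10 = 5 deg
  cos(5 deg) = 0.9962, sin(5 deg) = 0.0872
  joint[2] = (2.5114, 0.6729) + 2.9 * (0.9962, 0.0872) = (2.5114 + 2.8890, 0.6729 + 0.2528) = (5.4004, 0.9257)
End effector: (5.4004, 0.9257)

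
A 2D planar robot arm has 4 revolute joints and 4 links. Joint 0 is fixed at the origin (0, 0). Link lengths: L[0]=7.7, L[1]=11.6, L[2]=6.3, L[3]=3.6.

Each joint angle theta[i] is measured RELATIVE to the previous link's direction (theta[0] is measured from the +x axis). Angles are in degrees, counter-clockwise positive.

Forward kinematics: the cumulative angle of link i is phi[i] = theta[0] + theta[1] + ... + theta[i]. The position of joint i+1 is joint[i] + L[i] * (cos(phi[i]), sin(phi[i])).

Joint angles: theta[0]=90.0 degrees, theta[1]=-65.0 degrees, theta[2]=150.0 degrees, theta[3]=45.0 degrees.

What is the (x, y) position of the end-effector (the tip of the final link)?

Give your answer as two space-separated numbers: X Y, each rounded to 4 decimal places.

Answer: 1.4794 10.8374

Derivation:
joint[0] = (0.0000, 0.0000)  (base)
link 0: phi[0] = 90 = 90 deg
  cos(90 deg) = 0.0000, sin(90 deg) = 1.0000
  joint[1] = (0.0000, 0.0000) + 7.7 * (0.0000, 1.0000) = (0.0000 + 0.0000, 0.0000 + 7.7000) = (0.0000, 7.7000)
link 1: phi[1] = 90 + -65 = 25 deg
  cos(25 deg) = 0.9063, sin(25 deg) = 0.4226
  joint[2] = (0.0000, 7.7000) + 11.6 * (0.9063, 0.4226) = (0.0000 + 10.5132, 7.7000 + 4.9024) = (10.5132, 12.6024)
link 2: phi[2] = 90 + -65 + 150 = 175 deg
  cos(175 deg) = -0.9962, sin(175 deg) = 0.0872
  joint[3] = (10.5132, 12.6024) + 6.3 * (-0.9962, 0.0872) = (10.5132 + -6.2760, 12.6024 + 0.5491) = (4.2371, 13.1515)
link 3: phi[3] = 90 + -65 + 150 + 45 = 220 deg
  cos(220 deg) = -0.7660, sin(220 deg) = -0.6428
  joint[4] = (4.2371, 13.1515) + 3.6 * (-0.7660, -0.6428) = (4.2371 + -2.7578, 13.1515 + -2.3140) = (1.4794, 10.8374)
End effector: (1.4794, 10.8374)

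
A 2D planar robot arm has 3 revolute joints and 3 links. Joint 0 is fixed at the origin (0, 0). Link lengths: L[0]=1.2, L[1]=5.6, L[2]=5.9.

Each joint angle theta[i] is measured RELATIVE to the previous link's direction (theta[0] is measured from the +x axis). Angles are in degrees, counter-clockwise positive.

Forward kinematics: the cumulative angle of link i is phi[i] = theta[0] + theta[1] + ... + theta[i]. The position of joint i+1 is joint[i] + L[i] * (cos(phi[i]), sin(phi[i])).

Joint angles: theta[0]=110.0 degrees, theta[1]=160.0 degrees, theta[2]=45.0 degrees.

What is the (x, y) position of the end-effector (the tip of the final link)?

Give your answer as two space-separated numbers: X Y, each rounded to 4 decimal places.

joint[0] = (0.0000, 0.0000)  (base)
link 0: phi[0] = 110 = 110 deg
  cos(110 deg) = -0.3420, sin(110 deg) = 0.9397
  joint[1] = (0.0000, 0.0000) + 1.2 * (-0.3420, 0.9397) = (0.0000 + -0.4104, 0.0000 + 1.1276) = (-0.4104, 1.1276)
link 1: phi[1] = 110 + 160 = 270 deg
  cos(270 deg) = -0.0000, sin(270 deg) = -1.0000
  joint[2] = (-0.4104, 1.1276) + 5.6 * (-0.0000, -1.0000) = (-0.4104 + -0.0000, 1.1276 + -5.6000) = (-0.4104, -4.4724)
link 2: phi[2] = 110 + 160 + 45 = 315 deg
  cos(315 deg) = 0.7071, sin(315 deg) = -0.7071
  joint[3] = (-0.4104, -4.4724) + 5.9 * (0.7071, -0.7071) = (-0.4104 + 4.1719, -4.4724 + -4.1719) = (3.7615, -8.6443)
End effector: (3.7615, -8.6443)

Answer: 3.7615 -8.6443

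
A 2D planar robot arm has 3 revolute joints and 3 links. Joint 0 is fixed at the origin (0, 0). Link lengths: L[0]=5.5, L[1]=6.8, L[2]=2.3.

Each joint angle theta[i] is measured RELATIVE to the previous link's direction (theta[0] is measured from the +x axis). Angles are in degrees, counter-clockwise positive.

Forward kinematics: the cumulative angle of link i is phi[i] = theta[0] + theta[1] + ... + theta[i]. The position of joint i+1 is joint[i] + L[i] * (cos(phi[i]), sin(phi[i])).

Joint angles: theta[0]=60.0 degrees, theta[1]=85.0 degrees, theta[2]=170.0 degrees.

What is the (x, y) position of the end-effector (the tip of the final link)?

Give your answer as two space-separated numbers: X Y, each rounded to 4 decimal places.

Answer: -1.1939 7.0371

Derivation:
joint[0] = (0.0000, 0.0000)  (base)
link 0: phi[0] = 60 = 60 deg
  cos(60 deg) = 0.5000, sin(60 deg) = 0.8660
  joint[1] = (0.0000, 0.0000) + 5.5 * (0.5000, 0.8660) = (0.0000 + 2.7500, 0.0000 + 4.7631) = (2.7500, 4.7631)
link 1: phi[1] = 60 + 85 = 145 deg
  cos(145 deg) = -0.8192, sin(145 deg) = 0.5736
  joint[2] = (2.7500, 4.7631) + 6.8 * (-0.8192, 0.5736) = (2.7500 + -5.5702, 4.7631 + 3.9003) = (-2.8202, 8.6635)
link 2: phi[2] = 60 + 85 + 170 = 315 deg
  cos(315 deg) = 0.7071, sin(315 deg) = -0.7071
  joint[3] = (-2.8202, 8.6635) + 2.3 * (0.7071, -0.7071) = (-2.8202 + 1.6263, 8.6635 + -1.6263) = (-1.1939, 7.0371)
End effector: (-1.1939, 7.0371)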